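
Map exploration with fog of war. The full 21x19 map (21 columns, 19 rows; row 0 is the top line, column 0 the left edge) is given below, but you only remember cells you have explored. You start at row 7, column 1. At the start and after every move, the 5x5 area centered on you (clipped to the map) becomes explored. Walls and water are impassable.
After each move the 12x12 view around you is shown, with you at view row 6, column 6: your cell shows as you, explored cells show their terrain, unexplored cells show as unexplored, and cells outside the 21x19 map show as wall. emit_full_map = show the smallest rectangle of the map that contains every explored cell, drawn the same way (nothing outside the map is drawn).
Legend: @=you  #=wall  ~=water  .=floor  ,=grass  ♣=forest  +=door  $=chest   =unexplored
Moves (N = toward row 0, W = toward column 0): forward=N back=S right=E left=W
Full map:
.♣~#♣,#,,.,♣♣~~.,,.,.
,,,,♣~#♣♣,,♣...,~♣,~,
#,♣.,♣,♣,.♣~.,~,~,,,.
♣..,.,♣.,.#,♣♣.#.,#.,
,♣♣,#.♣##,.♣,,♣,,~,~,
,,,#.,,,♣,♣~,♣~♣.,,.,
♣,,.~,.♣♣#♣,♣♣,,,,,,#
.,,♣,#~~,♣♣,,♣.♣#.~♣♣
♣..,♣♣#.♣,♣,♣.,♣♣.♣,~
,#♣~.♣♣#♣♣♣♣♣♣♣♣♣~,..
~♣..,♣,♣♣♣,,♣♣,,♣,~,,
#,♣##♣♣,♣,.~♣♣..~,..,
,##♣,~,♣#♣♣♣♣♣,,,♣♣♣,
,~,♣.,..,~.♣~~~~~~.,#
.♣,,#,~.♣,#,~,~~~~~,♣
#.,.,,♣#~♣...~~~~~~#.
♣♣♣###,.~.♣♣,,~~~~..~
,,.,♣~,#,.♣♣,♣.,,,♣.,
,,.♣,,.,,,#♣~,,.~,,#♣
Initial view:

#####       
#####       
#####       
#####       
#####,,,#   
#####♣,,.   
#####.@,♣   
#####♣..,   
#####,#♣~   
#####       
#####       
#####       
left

######      
######      
######      
######      
######,,,#  
######♣,,.  
######@,,♣  
######♣..,  
######,#♣~  
######      
######      
######      

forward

######      
######      
######      
######      
######,♣♣   
######,,,#  
######@,,.  
######.,,♣  
######♣..,  
######,#♣~  
######      
######      

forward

############
######      
######      
######      
######♣..   
######,♣♣   
######@,,#  
######♣,,.  
######.,,♣  
######♣..,  
######,#♣~  
######      

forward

############
############
######      
######      
#######,♣   
######♣..   
######@♣♣   
######,,,#  
######♣,,.  
######.,,♣  
######♣..,  
######,#♣~  

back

############
######      
######      
#######,♣   
######♣..   
######,♣♣   
######@,,#  
######♣,,.  
######.,,♣  
######♣..,  
######,#♣~  
######      

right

############
#####       
#####       
######,♣    
#####♣..,   
#####,♣♣,   
#####,@,#   
#####♣,,.   
#####.,,♣   
#####♣..,   
#####,#♣~   
#####       

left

############
######      
######      
#######,♣   
######♣..,  
######,♣♣,  
######@,,#  
######♣,,.  
######.,,♣  
######♣..,  
######,#♣~  
######      

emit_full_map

#,♣ 
♣..,
,♣♣,
@,,#
♣,,.
.,,♣
♣..,
,#♣~

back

######      
######      
#######,♣   
######♣..,  
######,♣♣,  
######,,,#  
######@,,.  
######.,,♣  
######♣..,  
######,#♣~  
######      
######      

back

######      
#######,♣   
######♣..,  
######,♣♣,  
######,,,#  
######♣,,.  
######@,,♣  
######♣..,  
######,#♣~  
######      
######      
######      

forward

######      
######      
#######,♣   
######♣..,  
######,♣♣,  
######,,,#  
######@,,.  
######.,,♣  
######♣..,  
######,#♣~  
######      
######      

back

######      
#######,♣   
######♣..,  
######,♣♣,  
######,,,#  
######♣,,.  
######@,,♣  
######♣..,  
######,#♣~  
######      
######      
######      


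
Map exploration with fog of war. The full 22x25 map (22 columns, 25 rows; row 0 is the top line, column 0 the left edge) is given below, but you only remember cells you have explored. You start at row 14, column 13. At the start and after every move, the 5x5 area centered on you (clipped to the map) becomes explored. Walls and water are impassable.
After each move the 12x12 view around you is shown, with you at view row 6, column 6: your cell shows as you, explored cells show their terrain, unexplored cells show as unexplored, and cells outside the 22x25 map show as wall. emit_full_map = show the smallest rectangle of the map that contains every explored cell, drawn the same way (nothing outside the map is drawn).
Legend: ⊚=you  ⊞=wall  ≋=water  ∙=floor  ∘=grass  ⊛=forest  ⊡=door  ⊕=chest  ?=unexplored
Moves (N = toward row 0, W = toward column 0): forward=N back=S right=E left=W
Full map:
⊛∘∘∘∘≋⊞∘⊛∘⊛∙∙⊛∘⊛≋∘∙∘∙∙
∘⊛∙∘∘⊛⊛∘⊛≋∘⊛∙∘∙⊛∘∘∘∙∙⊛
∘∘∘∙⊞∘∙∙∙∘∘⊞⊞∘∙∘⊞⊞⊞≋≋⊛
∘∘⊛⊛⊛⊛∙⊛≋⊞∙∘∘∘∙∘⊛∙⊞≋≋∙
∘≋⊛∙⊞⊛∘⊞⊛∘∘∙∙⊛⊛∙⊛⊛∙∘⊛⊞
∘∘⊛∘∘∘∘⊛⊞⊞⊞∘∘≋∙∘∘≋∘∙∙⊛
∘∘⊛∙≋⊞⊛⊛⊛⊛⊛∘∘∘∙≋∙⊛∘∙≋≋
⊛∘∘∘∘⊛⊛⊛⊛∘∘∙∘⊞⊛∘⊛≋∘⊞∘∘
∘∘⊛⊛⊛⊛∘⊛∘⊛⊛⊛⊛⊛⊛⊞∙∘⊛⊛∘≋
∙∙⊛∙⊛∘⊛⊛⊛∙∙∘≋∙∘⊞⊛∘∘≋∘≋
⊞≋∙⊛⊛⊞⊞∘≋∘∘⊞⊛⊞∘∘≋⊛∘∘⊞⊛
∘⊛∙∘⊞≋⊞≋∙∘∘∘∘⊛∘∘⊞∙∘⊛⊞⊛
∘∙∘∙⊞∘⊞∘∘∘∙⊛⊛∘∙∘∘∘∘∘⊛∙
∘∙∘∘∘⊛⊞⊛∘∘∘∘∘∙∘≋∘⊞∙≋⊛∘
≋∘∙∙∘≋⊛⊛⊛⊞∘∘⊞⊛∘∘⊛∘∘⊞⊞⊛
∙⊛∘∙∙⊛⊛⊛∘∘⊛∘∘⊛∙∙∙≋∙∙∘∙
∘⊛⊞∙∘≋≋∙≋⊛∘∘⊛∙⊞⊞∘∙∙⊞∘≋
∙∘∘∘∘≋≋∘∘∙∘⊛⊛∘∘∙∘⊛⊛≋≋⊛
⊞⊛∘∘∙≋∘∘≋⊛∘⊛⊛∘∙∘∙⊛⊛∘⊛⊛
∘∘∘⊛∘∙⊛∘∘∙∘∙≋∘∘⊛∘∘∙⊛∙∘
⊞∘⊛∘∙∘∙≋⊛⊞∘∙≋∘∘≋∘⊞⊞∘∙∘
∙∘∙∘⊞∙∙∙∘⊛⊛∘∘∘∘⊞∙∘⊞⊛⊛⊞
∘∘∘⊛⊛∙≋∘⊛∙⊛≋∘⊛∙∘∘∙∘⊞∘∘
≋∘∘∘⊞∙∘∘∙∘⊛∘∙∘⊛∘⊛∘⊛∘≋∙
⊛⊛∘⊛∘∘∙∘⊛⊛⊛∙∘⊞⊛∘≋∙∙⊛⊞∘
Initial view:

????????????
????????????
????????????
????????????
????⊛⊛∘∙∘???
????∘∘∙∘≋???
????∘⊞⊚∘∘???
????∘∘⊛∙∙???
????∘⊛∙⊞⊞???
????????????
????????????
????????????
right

????????????
????????????
????????????
????????????
???⊛⊛∘∙∘∘???
???∘∘∙∘≋∘???
???∘⊞⊛⊚∘⊛???
???∘∘⊛∙∙∙???
???∘⊛∙⊞⊞∘???
????????????
????????????
????????????

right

????????????
????????????
????????????
????????????
??⊛⊛∘∙∘∘∘???
??∘∘∙∘≋∘⊞???
??∘⊞⊛∘⊚⊛∘???
??∘∘⊛∙∙∙≋???
??∘⊛∙⊞⊞∘∙???
????????????
????????????
????????????

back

????????????
????????????
????????????
??⊛⊛∘∙∘∘∘???
??∘∘∙∘≋∘⊞???
??∘⊞⊛∘∘⊛∘???
??∘∘⊛∙⊚∙≋???
??∘⊛∙⊞⊞∘∙???
????∘∘∙∘⊛???
????????????
????????????
????????????

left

????????????
????????????
????????????
???⊛⊛∘∙∘∘∘??
???∘∘∙∘≋∘⊞??
???∘⊞⊛∘∘⊛∘??
???∘∘⊛⊚∙∙≋??
???∘⊛∙⊞⊞∘∙??
????⊛∘∘∙∘⊛??
????????????
????????????
????????????

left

????????????
????????????
????????????
????⊛⊛∘∙∘∘∘?
????∘∘∙∘≋∘⊞?
????∘⊞⊛∘∘⊛∘?
????∘∘⊚∙∙∙≋?
????∘⊛∙⊞⊞∘∙?
????⊛⊛∘∘∙∘⊛?
????????????
????????????
????????????

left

????????????
????????????
????????????
?????⊛⊛∘∙∘∘∘
????∘∘∘∙∘≋∘⊞
????∘∘⊞⊛∘∘⊛∘
????⊛∘⊚⊛∙∙∙≋
????∘∘⊛∙⊞⊞∘∙
????∘⊛⊛∘∘∙∘⊛
????????????
????????????
????????????

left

????????????
????????????
????????????
??????⊛⊛∘∙∘∘
????∘∘∘∘∙∘≋∘
????⊞∘∘⊞⊛∘∘⊛
????∘⊛⊚∘⊛∙∙∙
????⊛∘∘⊛∙⊞⊞∘
????∙∘⊛⊛∘∘∙∘
????????????
????????????
????????????

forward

????????????
????????????
????????????
????????????
????∘∙⊛⊛∘∙∘∘
????∘∘∘∘∙∘≋∘
????⊞∘⊚⊞⊛∘∘⊛
????∘⊛∘∘⊛∙∙∙
????⊛∘∘⊛∙⊞⊞∘
????∙∘⊛⊛∘∘∙∘
????????????
????????????

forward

????????????
????????????
????????????
????????????
????∘∘∘∘⊛???
????∘∙⊛⊛∘∙∘∘
????∘∘⊚∘∙∘≋∘
????⊞∘∘⊞⊛∘∘⊛
????∘⊛∘∘⊛∙∙∙
????⊛∘∘⊛∙⊞⊞∘
????∙∘⊛⊛∘∘∙∘
????????????

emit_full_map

∘∘∘∘⊛????
∘∙⊛⊛∘∙∘∘∘
∘∘⊚∘∙∘≋∘⊞
⊞∘∘⊞⊛∘∘⊛∘
∘⊛∘∘⊛∙∙∙≋
⊛∘∘⊛∙⊞⊞∘∙
∙∘⊛⊛∘∘∙∘⊛

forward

????????????
????????????
????????????
????????????
????∘∘⊞⊛⊞???
????∘∘∘∘⊛???
????∘∙⊚⊛∘∙∘∘
????∘∘∘∘∙∘≋∘
????⊞∘∘⊞⊛∘∘⊛
????∘⊛∘∘⊛∙∙∙
????⊛∘∘⊛∙⊞⊞∘
????∙∘⊛⊛∘∘∙∘

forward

????????????
????????????
????????????
????????????
????∙∙∘≋∙???
????∘∘⊞⊛⊞???
????∘∘⊚∘⊛???
????∘∙⊛⊛∘∙∘∘
????∘∘∘∘∙∘≋∘
????⊞∘∘⊞⊛∘∘⊛
????∘⊛∘∘⊛∙∙∙
????⊛∘∘⊛∙⊞⊞∘

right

????????????
????????????
????????????
????????????
???∙∙∘≋∙∘???
???∘∘⊞⊛⊞∘???
???∘∘∘⊚⊛∘???
???∘∙⊛⊛∘∙∘∘∘
???∘∘∘∘∙∘≋∘⊞
???⊞∘∘⊞⊛∘∘⊛∘
???∘⊛∘∘⊛∙∙∙≋
???⊛∘∘⊛∙⊞⊞∘∙

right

????????????
????????????
????????????
????????????
??∙∙∘≋∙∘⊞???
??∘∘⊞⊛⊞∘∘???
??∘∘∘∘⊚∘∘???
??∘∙⊛⊛∘∙∘∘∘?
??∘∘∘∘∙∘≋∘⊞?
??⊞∘∘⊞⊛∘∘⊛∘?
??∘⊛∘∘⊛∙∙∙≋?
??⊛∘∘⊛∙⊞⊞∘∙?

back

????????????
????????????
????????????
??∙∙∘≋∙∘⊞???
??∘∘⊞⊛⊞∘∘???
??∘∘∘∘⊛∘∘???
??∘∙⊛⊛⊚∙∘∘∘?
??∘∘∘∘∙∘≋∘⊞?
??⊞∘∘⊞⊛∘∘⊛∘?
??∘⊛∘∘⊛∙∙∙≋?
??⊛∘∘⊛∙⊞⊞∘∙?
??∙∘⊛⊛∘∘∙∘⊛?

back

????????????
????????????
??∙∙∘≋∙∘⊞???
??∘∘⊞⊛⊞∘∘???
??∘∘∘∘⊛∘∘???
??∘∙⊛⊛∘∙∘∘∘?
??∘∘∘∘⊚∘≋∘⊞?
??⊞∘∘⊞⊛∘∘⊛∘?
??∘⊛∘∘⊛∙∙∙≋?
??⊛∘∘⊛∙⊞⊞∘∙?
??∙∘⊛⊛∘∘∙∘⊛?
????????????

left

????????????
????????????
???∙∙∘≋∙∘⊞??
???∘∘⊞⊛⊞∘∘??
???∘∘∘∘⊛∘∘??
???∘∙⊛⊛∘∙∘∘∘
???∘∘∘⊚∙∘≋∘⊞
???⊞∘∘⊞⊛∘∘⊛∘
???∘⊛∘∘⊛∙∙∙≋
???⊛∘∘⊛∙⊞⊞∘∙
???∙∘⊛⊛∘∘∙∘⊛
????????????

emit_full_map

∙∙∘≋∙∘⊞??
∘∘⊞⊛⊞∘∘??
∘∘∘∘⊛∘∘??
∘∙⊛⊛∘∙∘∘∘
∘∘∘⊚∙∘≋∘⊞
⊞∘∘⊞⊛∘∘⊛∘
∘⊛∘∘⊛∙∙∙≋
⊛∘∘⊛∙⊞⊞∘∙
∙∘⊛⊛∘∘∙∘⊛

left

????????????
????????????
????∙∙∘≋∙∘⊞?
????∘∘⊞⊛⊞∘∘?
????∘∘∘∘⊛∘∘?
????∘∙⊛⊛∘∙∘∘
????∘∘⊚∘∙∘≋∘
????⊞∘∘⊞⊛∘∘⊛
????∘⊛∘∘⊛∙∙∙
????⊛∘∘⊛∙⊞⊞∘
????∙∘⊛⊛∘∘∙∘
????????????

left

????????????
????????????
?????∙∙∘≋∙∘⊞
?????∘∘⊞⊛⊞∘∘
????∙∘∘∘∘⊛∘∘
????∘∘∙⊛⊛∘∙∘
????∘∘⊚∘∘∙∘≋
????⊛⊞∘∘⊞⊛∘∘
????∘∘⊛∘∘⊛∙∙
?????⊛∘∘⊛∙⊞⊞
?????∙∘⊛⊛∘∘∙
????????????

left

????????????
????????????
??????∙∙∘≋∙∘
??????∘∘⊞⊛⊞∘
????≋∙∘∘∘∘⊛∘
????∘∘∘∙⊛⊛∘∙
????⊛∘⊚∘∘∘∙∘
????⊛⊛⊞∘∘⊞⊛∘
????⊛∘∘⊛∘∘⊛∙
??????⊛∘∘⊛∙⊞
??????∙∘⊛⊛∘∘
????????????

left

????????????
????????????
???????∙∙∘≋∙
???????∘∘⊞⊛⊞
????⊞≋∙∘∘∘∘⊛
????⊞∘∘∘∙⊛⊛∘
????⊞⊛⊚∘∘∘∘∙
????⊛⊛⊛⊞∘∘⊞⊛
????⊛⊛∘∘⊛∘∘⊛
???????⊛∘∘⊛∙
???????∙∘⊛⊛∘
????????????

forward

????????????
????????????
????????????
???????∙∙∘≋∙
????⊞∘≋∘∘⊞⊛⊞
????⊞≋∙∘∘∘∘⊛
????⊞∘⊚∘∙⊛⊛∘
????⊞⊛∘∘∘∘∘∙
????⊛⊛⊛⊞∘∘⊞⊛
????⊛⊛∘∘⊛∘∘⊛
???????⊛∘∘⊛∙
???????∙∘⊛⊛∘

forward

????????????
????????????
????????????
????????????
????⊛⊛⊛∙∙∘≋∙
????⊞∘≋∘∘⊞⊛⊞
????⊞≋⊚∘∘∘∘⊛
????⊞∘∘∘∙⊛⊛∘
????⊞⊛∘∘∘∘∘∙
????⊛⊛⊛⊞∘∘⊞⊛
????⊛⊛∘∘⊛∘∘⊛
???????⊛∘∘⊛∙

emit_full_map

⊛⊛⊛∙∙∘≋∙∘⊞??
⊞∘≋∘∘⊞⊛⊞∘∘??
⊞≋⊚∘∘∘∘⊛∘∘??
⊞∘∘∘∙⊛⊛∘∙∘∘∘
⊞⊛∘∘∘∘∘∙∘≋∘⊞
⊛⊛⊛⊞∘∘⊞⊛∘∘⊛∘
⊛⊛∘∘⊛∘∘⊛∙∙∙≋
???⊛∘∘⊛∙⊞⊞∘∙
???∙∘⊛⊛∘∘∙∘⊛


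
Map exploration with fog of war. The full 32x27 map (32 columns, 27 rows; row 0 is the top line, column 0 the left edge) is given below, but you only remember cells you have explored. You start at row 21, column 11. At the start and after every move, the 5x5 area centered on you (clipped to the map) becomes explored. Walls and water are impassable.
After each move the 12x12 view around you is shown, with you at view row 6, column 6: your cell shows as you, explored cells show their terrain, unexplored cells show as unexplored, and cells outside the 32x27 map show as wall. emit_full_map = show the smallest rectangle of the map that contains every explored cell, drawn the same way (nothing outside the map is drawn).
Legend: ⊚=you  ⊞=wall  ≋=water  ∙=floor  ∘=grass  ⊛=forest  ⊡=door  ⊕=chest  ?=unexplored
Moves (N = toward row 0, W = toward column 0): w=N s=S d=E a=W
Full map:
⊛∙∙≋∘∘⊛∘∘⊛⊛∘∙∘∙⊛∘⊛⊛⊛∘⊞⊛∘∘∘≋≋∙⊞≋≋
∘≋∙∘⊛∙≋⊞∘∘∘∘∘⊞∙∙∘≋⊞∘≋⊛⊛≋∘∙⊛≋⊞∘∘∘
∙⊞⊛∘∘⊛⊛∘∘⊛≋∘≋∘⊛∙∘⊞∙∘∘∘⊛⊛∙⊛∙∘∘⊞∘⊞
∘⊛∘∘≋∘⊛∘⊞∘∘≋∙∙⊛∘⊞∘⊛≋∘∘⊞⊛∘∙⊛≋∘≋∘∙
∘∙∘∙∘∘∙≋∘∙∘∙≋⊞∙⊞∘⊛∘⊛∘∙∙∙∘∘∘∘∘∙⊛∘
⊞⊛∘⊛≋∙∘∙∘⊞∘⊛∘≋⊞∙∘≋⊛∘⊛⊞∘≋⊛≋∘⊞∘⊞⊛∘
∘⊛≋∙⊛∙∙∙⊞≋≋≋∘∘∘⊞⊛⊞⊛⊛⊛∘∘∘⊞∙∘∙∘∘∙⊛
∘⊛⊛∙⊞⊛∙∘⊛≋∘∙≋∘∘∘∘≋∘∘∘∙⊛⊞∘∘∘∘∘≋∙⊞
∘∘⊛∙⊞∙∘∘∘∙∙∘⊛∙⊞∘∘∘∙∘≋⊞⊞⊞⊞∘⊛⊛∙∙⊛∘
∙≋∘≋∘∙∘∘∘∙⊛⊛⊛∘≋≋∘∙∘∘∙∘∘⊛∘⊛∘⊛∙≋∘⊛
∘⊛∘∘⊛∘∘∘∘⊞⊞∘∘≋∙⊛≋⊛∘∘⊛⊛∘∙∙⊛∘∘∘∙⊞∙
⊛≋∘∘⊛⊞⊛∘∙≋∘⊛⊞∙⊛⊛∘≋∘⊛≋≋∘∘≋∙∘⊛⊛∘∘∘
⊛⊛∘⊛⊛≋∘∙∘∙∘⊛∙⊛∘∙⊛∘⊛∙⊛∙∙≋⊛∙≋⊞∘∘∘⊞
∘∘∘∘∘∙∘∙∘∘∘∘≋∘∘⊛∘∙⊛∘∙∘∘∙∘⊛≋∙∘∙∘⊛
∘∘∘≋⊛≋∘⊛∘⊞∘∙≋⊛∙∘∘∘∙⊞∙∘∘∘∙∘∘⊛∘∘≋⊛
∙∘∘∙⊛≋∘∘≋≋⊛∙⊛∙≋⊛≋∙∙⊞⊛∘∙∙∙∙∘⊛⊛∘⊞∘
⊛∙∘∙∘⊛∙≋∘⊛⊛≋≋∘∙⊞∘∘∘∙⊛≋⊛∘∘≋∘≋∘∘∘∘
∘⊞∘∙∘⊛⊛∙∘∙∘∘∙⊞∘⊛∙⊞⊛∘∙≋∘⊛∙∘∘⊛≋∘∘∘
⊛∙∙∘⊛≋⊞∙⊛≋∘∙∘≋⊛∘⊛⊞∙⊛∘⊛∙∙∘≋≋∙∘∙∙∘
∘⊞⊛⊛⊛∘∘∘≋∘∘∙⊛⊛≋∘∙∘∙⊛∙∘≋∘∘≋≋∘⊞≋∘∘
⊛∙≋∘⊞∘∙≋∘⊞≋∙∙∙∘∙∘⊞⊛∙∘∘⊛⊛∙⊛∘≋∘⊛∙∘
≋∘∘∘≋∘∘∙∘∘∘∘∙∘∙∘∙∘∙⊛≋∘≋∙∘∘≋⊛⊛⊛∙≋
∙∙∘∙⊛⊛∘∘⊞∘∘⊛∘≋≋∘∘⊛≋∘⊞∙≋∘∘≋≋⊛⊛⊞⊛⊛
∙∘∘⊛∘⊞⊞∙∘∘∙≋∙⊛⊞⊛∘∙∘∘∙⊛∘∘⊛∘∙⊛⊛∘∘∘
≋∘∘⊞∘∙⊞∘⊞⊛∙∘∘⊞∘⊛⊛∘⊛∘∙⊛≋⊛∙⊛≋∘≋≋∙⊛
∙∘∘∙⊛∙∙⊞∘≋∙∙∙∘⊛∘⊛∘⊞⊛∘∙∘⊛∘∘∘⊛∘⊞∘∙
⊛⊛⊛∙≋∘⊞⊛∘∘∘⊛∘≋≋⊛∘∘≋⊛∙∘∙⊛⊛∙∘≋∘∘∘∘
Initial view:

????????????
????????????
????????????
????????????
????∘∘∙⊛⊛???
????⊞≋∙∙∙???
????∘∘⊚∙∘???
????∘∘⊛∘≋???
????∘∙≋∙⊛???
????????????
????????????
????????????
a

????????????
????????????
????????????
????????????
????≋∘∘∙⊛⊛??
????∘⊞≋∙∙∙??
????∘∘⊚∘∙∘??
????⊞∘∘⊛∘≋??
????∘∘∙≋∙⊛??
????????????
????????????
????????????

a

????????????
????????????
????????????
????????????
????∘≋∘∘∙⊛⊛?
????≋∘⊞≋∙∙∙?
????∙∘⊚∘∘∙∘?
????∘⊞∘∘⊛∘≋?
????∙∘∘∙≋∙⊛?
????????????
????????????
????????????

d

????????????
????????????
????????????
????????????
???∘≋∘∘∙⊛⊛??
???≋∘⊞≋∙∙∙??
???∙∘∘⊚∘∙∘??
???∘⊞∘∘⊛∘≋??
???∙∘∘∙≋∙⊛??
????????????
????????????
????????????

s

????????????
????????????
????????????
???∘≋∘∘∙⊛⊛??
???≋∘⊞≋∙∙∙??
???∙∘∘∘∘∙∘??
???∘⊞∘⊚⊛∘≋??
???∙∘∘∙≋∙⊛??
????⊞⊛∙∘∘???
????????????
????????????
⊞⊞⊞⊞⊞⊞⊞⊞⊞⊞⊞⊞

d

????????????
????????????
????????????
??∘≋∘∘∙⊛⊛???
??≋∘⊞≋∙∙∙???
??∙∘∘∘∘∙∘???
??∘⊞∘∘⊚∘≋???
??∙∘∘∙≋∙⊛???
???⊞⊛∙∘∘⊞???
????????????
????????????
⊞⊞⊞⊞⊞⊞⊞⊞⊞⊞⊞⊞

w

????????????
????????????
????????????
????????????
??∘≋∘∘∙⊛⊛???
??≋∘⊞≋∙∙∙???
??∙∘∘∘⊚∙∘???
??∘⊞∘∘⊛∘≋???
??∙∘∘∙≋∙⊛???
???⊞⊛∙∘∘⊞???
????????????
????????????

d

????????????
????????????
????????????
????????????
?∘≋∘∘∙⊛⊛≋???
?≋∘⊞≋∙∙∙∘???
?∙∘∘∘∘⊚∘∙???
?∘⊞∘∘⊛∘≋≋???
?∙∘∘∙≋∙⊛⊞???
??⊞⊛∙∘∘⊞????
????????????
????????????

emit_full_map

∘≋∘∘∙⊛⊛≋
≋∘⊞≋∙∙∙∘
∙∘∘∘∘⊚∘∙
∘⊞∘∘⊛∘≋≋
∙∘∘∙≋∙⊛⊞
?⊞⊛∙∘∘⊞?

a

????????????
????????????
????????????
????????????
??∘≋∘∘∙⊛⊛≋??
??≋∘⊞≋∙∙∙∘??
??∙∘∘∘⊚∙∘∙??
??∘⊞∘∘⊛∘≋≋??
??∙∘∘∙≋∙⊛⊞??
???⊞⊛∙∘∘⊞???
????????????
????????????

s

????????????
????????????
????????????
??∘≋∘∘∙⊛⊛≋??
??≋∘⊞≋∙∙∙∘??
??∙∘∘∘∘∙∘∙??
??∘⊞∘∘⊚∘≋≋??
??∙∘∘∙≋∙⊛⊞??
???⊞⊛∙∘∘⊞???
????????????
????????????
⊞⊞⊞⊞⊞⊞⊞⊞⊞⊞⊞⊞

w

????????????
????????????
????????????
????????????
??∘≋∘∘∙⊛⊛≋??
??≋∘⊞≋∙∙∙∘??
??∙∘∘∘⊚∙∘∙??
??∘⊞∘∘⊛∘≋≋??
??∙∘∘∙≋∙⊛⊞??
???⊞⊛∙∘∘⊞???
????????????
????????????

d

????????????
????????????
????????????
????????????
?∘≋∘∘∙⊛⊛≋???
?≋∘⊞≋∙∙∙∘???
?∙∘∘∘∘⊚∘∙???
?∘⊞∘∘⊛∘≋≋???
?∙∘∘∙≋∙⊛⊞???
??⊞⊛∙∘∘⊞????
????????????
????????????

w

????????????
????????????
????????????
????????????
????∘∙∘≋⊛???
?∘≋∘∘∙⊛⊛≋???
?≋∘⊞≋∙⊚∙∘???
?∙∘∘∘∘∙∘∙???
?∘⊞∘∘⊛∘≋≋???
?∙∘∘∙≋∙⊛⊞???
??⊞⊛∙∘∘⊞????
????????????

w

????????????
????????????
????????????
????????????
????∘∘∙⊞∘???
????∘∙∘≋⊛???
?∘≋∘∘∙⊚⊛≋???
?≋∘⊞≋∙∙∙∘???
?∙∘∘∘∘∙∘∙???
?∘⊞∘∘⊛∘≋≋???
?∙∘∘∙≋∙⊛⊞???
??⊞⊛∙∘∘⊞????

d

????????????
????????????
????????????
????????????
???∘∘∙⊞∘⊛???
???∘∙∘≋⊛∘???
∘≋∘∘∙⊛⊚≋∘???
≋∘⊞≋∙∙∙∘∙???
∙∘∘∘∘∙∘∙∘???
∘⊞∘∘⊛∘≋≋????
∙∘∘∙≋∙⊛⊞????
?⊞⊛∙∘∘⊞?????

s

????????????
????????????
????????????
???∘∘∙⊞∘⊛???
???∘∙∘≋⊛∘???
∘≋∘∘∙⊛⊛≋∘???
≋∘⊞≋∙∙⊚∘∙???
∙∘∘∘∘∙∘∙∘???
∘⊞∘∘⊛∘≋≋∘???
∙∘∘∙≋∙⊛⊞????
?⊞⊛∙∘∘⊞?????
????????????

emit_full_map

???∘∘∙⊞∘⊛
???∘∙∘≋⊛∘
∘≋∘∘∙⊛⊛≋∘
≋∘⊞≋∙∙⊚∘∙
∙∘∘∘∘∙∘∙∘
∘⊞∘∘⊛∘≋≋∘
∙∘∘∙≋∙⊛⊞?
?⊞⊛∙∘∘⊞??

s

????????????
????????????
???∘∘∙⊞∘⊛???
???∘∙∘≋⊛∘???
∘≋∘∘∙⊛⊛≋∘???
≋∘⊞≋∙∙∙∘∙???
∙∘∘∘∘∙⊚∙∘???
∘⊞∘∘⊛∘≋≋∘???
∙∘∘∙≋∙⊛⊞⊛???
?⊞⊛∙∘∘⊞?????
????????????
????????????

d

????????????
????????????
??∘∘∙⊞∘⊛????
??∘∙∘≋⊛∘????
≋∘∘∙⊛⊛≋∘∙???
∘⊞≋∙∙∙∘∙∘???
∘∘∘∘∙∘⊚∘∙???
⊞∘∘⊛∘≋≋∘∘???
∘∘∙≋∙⊛⊞⊛∘???
⊞⊛∙∘∘⊞??????
????????????
????????????

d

????????????
????????????
?∘∘∙⊞∘⊛?????
?∘∙∘≋⊛∘?????
∘∘∙⊛⊛≋∘∙∘???
⊞≋∙∙∙∘∙∘⊞???
∘∘∘∙∘∙⊚∙∘???
∘∘⊛∘≋≋∘∘⊛???
∘∙≋∙⊛⊞⊛∘∙???
⊛∙∘∘⊞???????
????????????
????????????

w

????????????
????????????
????????????
?∘∘∙⊞∘⊛?????
?∘∙∘≋⊛∘⊛⊞???
∘∘∙⊛⊛≋∘∙∘???
⊞≋∙∙∙∘⊚∘⊞???
∘∘∘∙∘∙∘∙∘???
∘∘⊛∘≋≋∘∘⊛???
∘∙≋∙⊛⊞⊛∘∙???
⊛∙∘∘⊞???????
????????????

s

????????????
????????????
?∘∘∙⊞∘⊛?????
?∘∙∘≋⊛∘⊛⊞???
∘∘∙⊛⊛≋∘∙∘???
⊞≋∙∙∙∘∙∘⊞???
∘∘∘∙∘∙⊚∙∘???
∘∘⊛∘≋≋∘∘⊛???
∘∙≋∙⊛⊞⊛∘∙???
⊛∙∘∘⊞???????
????????????
????????????

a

????????????
????????????
??∘∘∙⊞∘⊛????
??∘∙∘≋⊛∘⊛⊞??
≋∘∘∙⊛⊛≋∘∙∘??
∘⊞≋∙∙∙∘∙∘⊞??
∘∘∘∘∙∘⊚∘∙∘??
⊞∘∘⊛∘≋≋∘∘⊛??
∘∘∙≋∙⊛⊞⊛∘∙??
⊞⊛∙∘∘⊞??????
????????????
????????????

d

????????????
????????????
?∘∘∙⊞∘⊛?????
?∘∙∘≋⊛∘⊛⊞???
∘∘∙⊛⊛≋∘∙∘???
⊞≋∙∙∙∘∙∘⊞???
∘∘∘∙∘∙⊚∙∘???
∘∘⊛∘≋≋∘∘⊛???
∘∙≋∙⊛⊞⊛∘∙???
⊛∙∘∘⊞???????
????????????
????????????

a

????????????
????????????
??∘∘∙⊞∘⊛????
??∘∙∘≋⊛∘⊛⊞??
≋∘∘∙⊛⊛≋∘∙∘??
∘⊞≋∙∙∙∘∙∘⊞??
∘∘∘∘∙∘⊚∘∙∘??
⊞∘∘⊛∘≋≋∘∘⊛??
∘∘∙≋∙⊛⊞⊛∘∙??
⊞⊛∙∘∘⊞??????
????????????
????????????

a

????????????
????????????
???∘∘∙⊞∘⊛???
???∘∙∘≋⊛∘⊛⊞?
∘≋∘∘∙⊛⊛≋∘∙∘?
≋∘⊞≋∙∙∙∘∙∘⊞?
∙∘∘∘∘∙⊚∙∘∙∘?
∘⊞∘∘⊛∘≋≋∘∘⊛?
∙∘∘∙≋∙⊛⊞⊛∘∙?
?⊞⊛∙∘∘⊞?????
????????????
????????????

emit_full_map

???∘∘∙⊞∘⊛??
???∘∙∘≋⊛∘⊛⊞
∘≋∘∘∙⊛⊛≋∘∙∘
≋∘⊞≋∙∙∙∘∙∘⊞
∙∘∘∘∘∙⊚∙∘∙∘
∘⊞∘∘⊛∘≋≋∘∘⊛
∙∘∘∙≋∙⊛⊞⊛∘∙
?⊞⊛∙∘∘⊞????


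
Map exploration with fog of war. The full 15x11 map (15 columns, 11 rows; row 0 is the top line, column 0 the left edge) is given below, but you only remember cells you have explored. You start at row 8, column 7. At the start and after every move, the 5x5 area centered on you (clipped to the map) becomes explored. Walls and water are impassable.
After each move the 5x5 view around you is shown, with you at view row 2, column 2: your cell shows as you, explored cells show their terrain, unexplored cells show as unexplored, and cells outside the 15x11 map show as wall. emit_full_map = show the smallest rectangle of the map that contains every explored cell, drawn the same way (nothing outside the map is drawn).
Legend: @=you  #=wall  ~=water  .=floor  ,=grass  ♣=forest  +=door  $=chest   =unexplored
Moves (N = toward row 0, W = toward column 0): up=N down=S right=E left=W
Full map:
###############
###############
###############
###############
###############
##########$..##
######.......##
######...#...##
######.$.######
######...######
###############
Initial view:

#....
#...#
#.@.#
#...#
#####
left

##...
##...
##@$.
##...
#####

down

##...
##.$.
##@..
#####
#####

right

#...#
#.$.#
#.@.#
#####
#####

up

#....
#...#
#.@.#
#...#
#####

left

##...
##...
##@$.
##...
#####

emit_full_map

##....
##...#
##@$.#
##...#
######

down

##...
##.$.
##@..
#####
#####

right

#...#
#.$.#
#.@.#
#####
#####


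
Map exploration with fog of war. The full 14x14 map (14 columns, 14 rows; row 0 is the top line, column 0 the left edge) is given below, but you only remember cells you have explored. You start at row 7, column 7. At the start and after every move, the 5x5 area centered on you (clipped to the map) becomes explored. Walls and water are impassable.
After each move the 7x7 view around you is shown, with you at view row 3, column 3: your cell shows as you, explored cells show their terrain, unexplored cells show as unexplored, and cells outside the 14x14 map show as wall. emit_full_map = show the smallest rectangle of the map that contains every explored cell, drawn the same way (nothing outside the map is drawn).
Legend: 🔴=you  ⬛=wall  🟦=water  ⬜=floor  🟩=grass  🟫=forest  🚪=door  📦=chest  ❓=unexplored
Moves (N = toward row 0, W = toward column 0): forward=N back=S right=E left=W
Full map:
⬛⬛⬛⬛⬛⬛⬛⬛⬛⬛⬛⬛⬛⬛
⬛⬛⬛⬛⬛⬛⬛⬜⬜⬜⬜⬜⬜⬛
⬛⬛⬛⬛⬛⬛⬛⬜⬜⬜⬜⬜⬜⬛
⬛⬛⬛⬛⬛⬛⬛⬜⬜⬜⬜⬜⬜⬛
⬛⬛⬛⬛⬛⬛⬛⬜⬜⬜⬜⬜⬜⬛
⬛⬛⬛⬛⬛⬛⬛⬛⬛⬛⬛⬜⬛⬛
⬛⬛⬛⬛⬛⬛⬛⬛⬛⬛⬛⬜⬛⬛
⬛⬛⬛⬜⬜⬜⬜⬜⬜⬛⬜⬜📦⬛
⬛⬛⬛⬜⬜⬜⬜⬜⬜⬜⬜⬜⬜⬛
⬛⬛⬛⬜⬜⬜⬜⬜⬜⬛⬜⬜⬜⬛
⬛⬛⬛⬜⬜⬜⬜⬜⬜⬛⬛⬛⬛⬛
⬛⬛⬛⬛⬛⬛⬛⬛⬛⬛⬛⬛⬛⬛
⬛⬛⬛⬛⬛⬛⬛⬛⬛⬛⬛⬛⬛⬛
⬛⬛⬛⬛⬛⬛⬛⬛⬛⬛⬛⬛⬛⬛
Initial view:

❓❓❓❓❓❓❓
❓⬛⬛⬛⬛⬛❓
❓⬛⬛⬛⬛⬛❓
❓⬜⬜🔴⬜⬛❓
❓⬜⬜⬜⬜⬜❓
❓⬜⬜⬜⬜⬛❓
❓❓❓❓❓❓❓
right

❓❓❓❓❓❓❓
⬛⬛⬛⬛⬛⬛❓
⬛⬛⬛⬛⬛⬛❓
⬜⬜⬜🔴⬛⬜❓
⬜⬜⬜⬜⬜⬜❓
⬜⬜⬜⬜⬛⬜❓
❓❓❓❓❓❓❓

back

⬛⬛⬛⬛⬛⬛❓
⬛⬛⬛⬛⬛⬛❓
⬜⬜⬜⬜⬛⬜❓
⬜⬜⬜🔴⬜⬜❓
⬜⬜⬜⬜⬛⬜❓
❓⬜⬜⬜⬛⬛❓
❓❓❓❓❓❓❓

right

⬛⬛⬛⬛⬛❓❓
⬛⬛⬛⬛⬛⬜❓
⬜⬜⬜⬛⬜⬜❓
⬜⬜⬜🔴⬜⬜❓
⬜⬜⬜⬛⬜⬜❓
⬜⬜⬜⬛⬛⬛❓
❓❓❓❓❓❓❓

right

⬛⬛⬛⬛❓❓❓
⬛⬛⬛⬛⬜⬛❓
⬜⬜⬛⬜⬜📦❓
⬜⬜⬜🔴⬜⬜❓
⬜⬜⬛⬜⬜⬜❓
⬜⬜⬛⬛⬛⬛❓
❓❓❓❓❓❓❓

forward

❓❓❓❓❓❓❓
⬛⬛⬛⬛⬜⬛❓
⬛⬛⬛⬛⬜⬛❓
⬜⬜⬛🔴⬜📦❓
⬜⬜⬜⬜⬜⬜❓
⬜⬜⬛⬜⬜⬜❓
⬜⬜⬛⬛⬛⬛❓

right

❓❓❓❓❓❓⬛
⬛⬛⬛⬜⬛⬛⬛
⬛⬛⬛⬜⬛⬛⬛
⬜⬛⬜🔴📦⬛⬛
⬜⬜⬜⬜⬜⬛⬛
⬜⬛⬜⬜⬜⬛⬛
⬜⬛⬛⬛⬛❓⬛

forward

❓❓❓❓❓❓⬛
❓⬜⬜⬜⬜⬛⬛
⬛⬛⬛⬜⬛⬛⬛
⬛⬛⬛🔴⬛⬛⬛
⬜⬛⬜⬜📦⬛⬛
⬜⬜⬜⬜⬜⬛⬛
⬜⬛⬜⬜⬜⬛⬛

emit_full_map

❓❓❓❓⬜⬜⬜⬜⬛
⬛⬛⬛⬛⬛⬛⬜⬛⬛
⬛⬛⬛⬛⬛⬛🔴⬛⬛
⬜⬜⬜⬜⬛⬜⬜📦⬛
⬜⬜⬜⬜⬜⬜⬜⬜⬛
⬜⬜⬜⬜⬛⬜⬜⬜⬛
❓⬜⬜⬜⬛⬛⬛⬛❓

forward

❓❓❓❓❓❓⬛
❓⬜⬜⬜⬜⬛⬛
❓⬜⬜⬜⬜⬛⬛
⬛⬛⬛🔴⬛⬛⬛
⬛⬛⬛⬜⬛⬛⬛
⬜⬛⬜⬜📦⬛⬛
⬜⬜⬜⬜⬜⬛⬛

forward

❓❓❓❓❓❓⬛
❓⬜⬜⬜⬜⬛⬛
❓⬜⬜⬜⬜⬛⬛
❓⬜⬜🔴⬜⬛⬛
⬛⬛⬛⬜⬛⬛⬛
⬛⬛⬛⬜⬛⬛⬛
⬜⬛⬜⬜📦⬛⬛

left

❓❓❓❓❓❓❓
❓⬜⬜⬜⬜⬜⬛
❓⬜⬜⬜⬜⬜⬛
❓⬜⬜🔴⬜⬜⬛
⬛⬛⬛⬛⬜⬛⬛
⬛⬛⬛⬛⬜⬛⬛
⬜⬜⬛⬜⬜📦⬛

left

❓❓❓❓❓❓❓
❓⬜⬜⬜⬜⬜⬜
❓⬜⬜⬜⬜⬜⬜
❓⬜⬜🔴⬜⬜⬜
⬛⬛⬛⬛⬛⬜⬛
⬛⬛⬛⬛⬛⬜⬛
⬜⬜⬜⬛⬜⬜📦

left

❓❓❓❓❓❓❓
❓⬛⬜⬜⬜⬜⬜
❓⬛⬜⬜⬜⬜⬜
❓⬛⬜🔴⬜⬜⬜
⬛⬛⬛⬛⬛⬛⬜
⬛⬛⬛⬛⬛⬛⬜
⬜⬜⬜⬜⬛⬜⬜

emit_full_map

❓⬛⬜⬜⬜⬜⬜⬜⬛
❓⬛⬜⬜⬜⬜⬜⬜⬛
❓⬛⬜🔴⬜⬜⬜⬜⬛
⬛⬛⬛⬛⬛⬛⬜⬛⬛
⬛⬛⬛⬛⬛⬛⬜⬛⬛
⬜⬜⬜⬜⬛⬜⬜📦⬛
⬜⬜⬜⬜⬜⬜⬜⬜⬛
⬜⬜⬜⬜⬛⬜⬜⬜⬛
❓⬜⬜⬜⬛⬛⬛⬛❓


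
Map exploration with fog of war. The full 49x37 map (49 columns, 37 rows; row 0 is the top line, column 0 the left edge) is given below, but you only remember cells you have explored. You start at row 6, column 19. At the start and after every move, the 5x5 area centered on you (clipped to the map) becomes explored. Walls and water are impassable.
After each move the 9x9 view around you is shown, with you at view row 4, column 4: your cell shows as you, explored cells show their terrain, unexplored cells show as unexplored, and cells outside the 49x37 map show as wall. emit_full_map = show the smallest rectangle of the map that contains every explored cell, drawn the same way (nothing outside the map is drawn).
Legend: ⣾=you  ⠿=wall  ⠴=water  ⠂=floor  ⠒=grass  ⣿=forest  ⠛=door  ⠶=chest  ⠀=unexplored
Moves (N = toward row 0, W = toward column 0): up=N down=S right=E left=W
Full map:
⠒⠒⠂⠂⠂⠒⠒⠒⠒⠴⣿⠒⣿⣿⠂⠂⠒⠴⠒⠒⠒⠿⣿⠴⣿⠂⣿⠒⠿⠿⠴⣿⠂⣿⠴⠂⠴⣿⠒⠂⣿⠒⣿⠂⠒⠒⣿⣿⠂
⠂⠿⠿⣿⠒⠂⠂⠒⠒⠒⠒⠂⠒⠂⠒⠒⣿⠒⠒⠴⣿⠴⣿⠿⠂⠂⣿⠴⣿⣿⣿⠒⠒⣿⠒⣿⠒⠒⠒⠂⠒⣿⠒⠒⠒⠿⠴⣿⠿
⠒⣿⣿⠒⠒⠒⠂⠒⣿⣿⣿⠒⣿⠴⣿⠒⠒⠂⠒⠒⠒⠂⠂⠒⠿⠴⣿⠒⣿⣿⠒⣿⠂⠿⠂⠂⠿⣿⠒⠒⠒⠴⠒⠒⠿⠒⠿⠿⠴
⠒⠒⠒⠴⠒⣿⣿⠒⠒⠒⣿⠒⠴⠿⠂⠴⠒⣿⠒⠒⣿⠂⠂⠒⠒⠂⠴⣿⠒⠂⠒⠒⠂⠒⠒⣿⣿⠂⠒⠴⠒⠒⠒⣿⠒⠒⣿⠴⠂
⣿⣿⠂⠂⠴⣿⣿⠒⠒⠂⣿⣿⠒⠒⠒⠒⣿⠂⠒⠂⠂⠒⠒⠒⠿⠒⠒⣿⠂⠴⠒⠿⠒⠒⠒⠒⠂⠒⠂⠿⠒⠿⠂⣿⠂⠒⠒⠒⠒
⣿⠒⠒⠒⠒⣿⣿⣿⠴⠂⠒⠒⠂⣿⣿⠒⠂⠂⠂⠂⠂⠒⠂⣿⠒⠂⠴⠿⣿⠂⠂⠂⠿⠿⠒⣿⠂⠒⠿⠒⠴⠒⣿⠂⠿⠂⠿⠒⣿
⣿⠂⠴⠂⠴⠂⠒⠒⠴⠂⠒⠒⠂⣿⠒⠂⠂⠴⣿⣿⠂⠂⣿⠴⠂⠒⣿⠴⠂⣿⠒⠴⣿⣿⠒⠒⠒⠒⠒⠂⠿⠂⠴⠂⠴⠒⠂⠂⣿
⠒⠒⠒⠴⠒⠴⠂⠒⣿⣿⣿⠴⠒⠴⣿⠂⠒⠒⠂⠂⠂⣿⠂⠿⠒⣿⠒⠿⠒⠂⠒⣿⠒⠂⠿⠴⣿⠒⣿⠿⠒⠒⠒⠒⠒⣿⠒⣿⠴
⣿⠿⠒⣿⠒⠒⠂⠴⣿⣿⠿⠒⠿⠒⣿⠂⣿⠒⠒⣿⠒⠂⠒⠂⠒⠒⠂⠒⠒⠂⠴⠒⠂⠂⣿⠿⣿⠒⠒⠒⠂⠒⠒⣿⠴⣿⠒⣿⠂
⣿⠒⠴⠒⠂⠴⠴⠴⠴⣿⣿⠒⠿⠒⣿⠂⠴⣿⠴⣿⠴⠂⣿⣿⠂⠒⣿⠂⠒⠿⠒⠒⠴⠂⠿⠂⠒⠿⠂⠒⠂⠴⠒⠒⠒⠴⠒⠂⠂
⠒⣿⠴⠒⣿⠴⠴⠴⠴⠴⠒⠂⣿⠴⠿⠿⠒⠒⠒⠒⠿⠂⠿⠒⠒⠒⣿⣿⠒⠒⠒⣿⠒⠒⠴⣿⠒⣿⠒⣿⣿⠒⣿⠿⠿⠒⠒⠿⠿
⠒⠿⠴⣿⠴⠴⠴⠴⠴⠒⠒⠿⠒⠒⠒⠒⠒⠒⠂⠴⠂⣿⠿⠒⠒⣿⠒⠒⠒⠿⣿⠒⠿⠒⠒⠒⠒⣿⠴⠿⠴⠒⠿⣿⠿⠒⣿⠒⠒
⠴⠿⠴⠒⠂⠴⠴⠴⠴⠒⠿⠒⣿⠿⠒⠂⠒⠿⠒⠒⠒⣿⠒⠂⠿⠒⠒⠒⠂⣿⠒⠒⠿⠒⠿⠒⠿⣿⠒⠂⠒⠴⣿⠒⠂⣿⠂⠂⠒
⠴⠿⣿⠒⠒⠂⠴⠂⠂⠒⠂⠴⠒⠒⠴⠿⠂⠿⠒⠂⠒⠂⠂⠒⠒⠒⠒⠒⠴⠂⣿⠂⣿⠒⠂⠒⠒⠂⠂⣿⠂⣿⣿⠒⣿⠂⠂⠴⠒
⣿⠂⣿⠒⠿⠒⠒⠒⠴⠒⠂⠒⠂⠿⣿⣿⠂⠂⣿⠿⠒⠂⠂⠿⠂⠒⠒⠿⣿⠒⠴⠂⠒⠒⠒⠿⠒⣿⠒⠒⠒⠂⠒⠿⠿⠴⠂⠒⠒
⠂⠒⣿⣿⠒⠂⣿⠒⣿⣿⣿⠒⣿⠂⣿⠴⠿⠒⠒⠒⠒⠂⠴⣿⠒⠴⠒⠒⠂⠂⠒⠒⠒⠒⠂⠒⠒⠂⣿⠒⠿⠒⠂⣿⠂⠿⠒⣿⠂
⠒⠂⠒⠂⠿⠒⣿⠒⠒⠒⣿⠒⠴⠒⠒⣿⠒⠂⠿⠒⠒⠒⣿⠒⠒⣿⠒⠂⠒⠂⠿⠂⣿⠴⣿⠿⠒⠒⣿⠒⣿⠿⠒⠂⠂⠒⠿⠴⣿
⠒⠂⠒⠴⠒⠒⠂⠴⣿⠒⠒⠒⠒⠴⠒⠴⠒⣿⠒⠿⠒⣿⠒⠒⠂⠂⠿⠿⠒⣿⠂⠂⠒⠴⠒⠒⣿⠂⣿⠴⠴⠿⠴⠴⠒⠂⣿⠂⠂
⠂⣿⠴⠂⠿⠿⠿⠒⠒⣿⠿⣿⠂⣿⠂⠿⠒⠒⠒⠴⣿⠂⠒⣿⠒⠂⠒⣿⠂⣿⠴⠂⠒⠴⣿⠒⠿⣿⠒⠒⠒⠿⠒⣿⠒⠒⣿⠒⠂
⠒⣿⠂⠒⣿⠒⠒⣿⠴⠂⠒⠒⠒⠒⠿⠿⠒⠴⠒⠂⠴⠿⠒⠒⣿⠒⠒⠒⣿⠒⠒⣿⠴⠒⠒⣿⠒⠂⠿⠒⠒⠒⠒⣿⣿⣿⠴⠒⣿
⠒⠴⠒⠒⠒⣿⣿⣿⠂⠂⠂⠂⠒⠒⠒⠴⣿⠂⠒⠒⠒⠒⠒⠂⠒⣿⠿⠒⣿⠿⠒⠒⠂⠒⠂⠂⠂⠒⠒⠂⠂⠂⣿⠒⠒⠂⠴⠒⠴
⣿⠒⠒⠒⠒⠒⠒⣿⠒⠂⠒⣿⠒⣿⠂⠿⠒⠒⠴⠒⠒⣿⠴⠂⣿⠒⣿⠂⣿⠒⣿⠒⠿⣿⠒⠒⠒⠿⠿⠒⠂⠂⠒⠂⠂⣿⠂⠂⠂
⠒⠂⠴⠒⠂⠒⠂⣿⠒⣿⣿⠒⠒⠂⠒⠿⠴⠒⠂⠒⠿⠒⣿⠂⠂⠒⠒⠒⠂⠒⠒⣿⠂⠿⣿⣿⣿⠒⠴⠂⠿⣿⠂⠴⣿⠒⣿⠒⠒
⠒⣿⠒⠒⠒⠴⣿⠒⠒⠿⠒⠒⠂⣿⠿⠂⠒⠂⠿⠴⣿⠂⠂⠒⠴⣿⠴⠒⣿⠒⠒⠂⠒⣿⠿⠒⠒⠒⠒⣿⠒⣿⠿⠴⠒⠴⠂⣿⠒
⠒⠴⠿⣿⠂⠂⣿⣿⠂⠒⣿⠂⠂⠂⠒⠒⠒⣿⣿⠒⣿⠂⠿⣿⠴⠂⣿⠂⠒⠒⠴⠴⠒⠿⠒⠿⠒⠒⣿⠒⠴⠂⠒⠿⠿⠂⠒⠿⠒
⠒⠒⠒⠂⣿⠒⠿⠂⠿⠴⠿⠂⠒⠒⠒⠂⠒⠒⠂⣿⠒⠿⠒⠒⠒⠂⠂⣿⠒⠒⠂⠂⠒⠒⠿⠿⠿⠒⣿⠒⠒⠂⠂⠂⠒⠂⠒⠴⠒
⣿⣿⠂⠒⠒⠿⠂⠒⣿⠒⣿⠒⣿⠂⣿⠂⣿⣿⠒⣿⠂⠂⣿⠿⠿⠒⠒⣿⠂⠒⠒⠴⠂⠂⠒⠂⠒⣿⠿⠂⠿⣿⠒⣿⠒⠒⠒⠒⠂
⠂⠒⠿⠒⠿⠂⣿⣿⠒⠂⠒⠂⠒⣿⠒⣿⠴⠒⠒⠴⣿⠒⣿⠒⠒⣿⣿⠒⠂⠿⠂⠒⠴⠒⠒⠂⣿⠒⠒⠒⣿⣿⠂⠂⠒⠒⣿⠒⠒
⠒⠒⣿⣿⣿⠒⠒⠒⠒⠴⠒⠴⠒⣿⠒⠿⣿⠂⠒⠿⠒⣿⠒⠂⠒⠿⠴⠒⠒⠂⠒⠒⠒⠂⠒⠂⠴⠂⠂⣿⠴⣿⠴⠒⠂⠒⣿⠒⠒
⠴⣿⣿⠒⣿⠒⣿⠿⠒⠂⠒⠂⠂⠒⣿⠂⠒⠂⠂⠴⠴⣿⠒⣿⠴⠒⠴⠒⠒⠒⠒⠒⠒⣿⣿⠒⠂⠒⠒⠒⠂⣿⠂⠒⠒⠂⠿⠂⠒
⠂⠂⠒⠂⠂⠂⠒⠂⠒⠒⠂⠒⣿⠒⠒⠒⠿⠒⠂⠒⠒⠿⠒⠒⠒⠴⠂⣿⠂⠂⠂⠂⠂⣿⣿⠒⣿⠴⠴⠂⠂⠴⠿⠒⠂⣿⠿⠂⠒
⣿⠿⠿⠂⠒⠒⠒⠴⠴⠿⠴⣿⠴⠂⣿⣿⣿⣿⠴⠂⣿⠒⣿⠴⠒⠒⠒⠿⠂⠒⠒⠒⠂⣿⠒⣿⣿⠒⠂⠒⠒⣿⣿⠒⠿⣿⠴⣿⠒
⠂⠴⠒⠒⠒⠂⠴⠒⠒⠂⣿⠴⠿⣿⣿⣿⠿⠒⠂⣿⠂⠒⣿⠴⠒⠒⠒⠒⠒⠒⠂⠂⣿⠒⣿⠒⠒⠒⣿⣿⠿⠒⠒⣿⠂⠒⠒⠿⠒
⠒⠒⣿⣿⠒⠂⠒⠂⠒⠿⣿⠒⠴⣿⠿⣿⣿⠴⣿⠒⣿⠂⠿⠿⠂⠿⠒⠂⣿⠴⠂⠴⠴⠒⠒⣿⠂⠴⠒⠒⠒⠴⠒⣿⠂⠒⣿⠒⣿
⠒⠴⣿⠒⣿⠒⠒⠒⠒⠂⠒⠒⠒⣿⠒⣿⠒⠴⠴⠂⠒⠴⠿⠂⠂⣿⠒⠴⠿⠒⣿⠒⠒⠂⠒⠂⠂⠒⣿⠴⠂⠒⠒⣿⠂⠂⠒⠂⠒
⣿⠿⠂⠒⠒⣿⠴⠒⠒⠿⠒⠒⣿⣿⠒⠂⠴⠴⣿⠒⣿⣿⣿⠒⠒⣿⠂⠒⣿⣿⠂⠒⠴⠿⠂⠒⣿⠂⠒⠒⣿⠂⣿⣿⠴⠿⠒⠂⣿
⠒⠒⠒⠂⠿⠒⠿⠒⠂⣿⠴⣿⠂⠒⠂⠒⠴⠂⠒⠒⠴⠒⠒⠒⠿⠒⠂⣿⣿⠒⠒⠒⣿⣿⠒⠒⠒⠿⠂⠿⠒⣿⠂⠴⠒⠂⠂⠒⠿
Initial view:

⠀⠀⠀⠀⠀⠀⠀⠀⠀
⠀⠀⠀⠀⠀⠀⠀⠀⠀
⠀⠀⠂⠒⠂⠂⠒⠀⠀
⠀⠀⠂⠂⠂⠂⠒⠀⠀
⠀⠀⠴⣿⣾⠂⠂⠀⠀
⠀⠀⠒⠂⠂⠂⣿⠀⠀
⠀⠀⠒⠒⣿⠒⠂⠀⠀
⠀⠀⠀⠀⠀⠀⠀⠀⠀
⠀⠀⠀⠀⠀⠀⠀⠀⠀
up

⠀⠀⠀⠀⠀⠀⠀⠀⠀
⠀⠀⠀⠀⠀⠀⠀⠀⠀
⠀⠀⣿⠒⠒⣿⠂⠀⠀
⠀⠀⠂⠒⠂⠂⠒⠀⠀
⠀⠀⠂⠂⣾⠂⠒⠀⠀
⠀⠀⠴⣿⣿⠂⠂⠀⠀
⠀⠀⠒⠂⠂⠂⣿⠀⠀
⠀⠀⠒⠒⣿⠒⠂⠀⠀
⠀⠀⠀⠀⠀⠀⠀⠀⠀

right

⠀⠀⠀⠀⠀⠀⠀⠀⠀
⠀⠀⠀⠀⠀⠀⠀⠀⠀
⠀⣿⠒⠒⣿⠂⠂⠀⠀
⠀⠂⠒⠂⠂⠒⠒⠀⠀
⠀⠂⠂⠂⣾⠒⠂⠀⠀
⠀⠴⣿⣿⠂⠂⣿⠀⠀
⠀⠒⠂⠂⠂⣿⠂⠀⠀
⠀⠒⠒⣿⠒⠂⠀⠀⠀
⠀⠀⠀⠀⠀⠀⠀⠀⠀

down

⠀⠀⠀⠀⠀⠀⠀⠀⠀
⠀⣿⠒⠒⣿⠂⠂⠀⠀
⠀⠂⠒⠂⠂⠒⠒⠀⠀
⠀⠂⠂⠂⠂⠒⠂⠀⠀
⠀⠴⣿⣿⣾⠂⣿⠀⠀
⠀⠒⠂⠂⠂⣿⠂⠀⠀
⠀⠒⠒⣿⠒⠂⠒⠀⠀
⠀⠀⠀⠀⠀⠀⠀⠀⠀
⠀⠀⠀⠀⠀⠀⠀⠀⠀

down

⠀⣿⠒⠒⣿⠂⠂⠀⠀
⠀⠂⠒⠂⠂⠒⠒⠀⠀
⠀⠂⠂⠂⠂⠒⠂⠀⠀
⠀⠴⣿⣿⠂⠂⣿⠀⠀
⠀⠒⠂⠂⣾⣿⠂⠀⠀
⠀⠒⠒⣿⠒⠂⠒⠀⠀
⠀⠀⠴⣿⠴⠂⣿⠀⠀
⠀⠀⠀⠀⠀⠀⠀⠀⠀
⠀⠀⠀⠀⠀⠀⠀⠀⠀

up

⠀⠀⠀⠀⠀⠀⠀⠀⠀
⠀⣿⠒⠒⣿⠂⠂⠀⠀
⠀⠂⠒⠂⠂⠒⠒⠀⠀
⠀⠂⠂⠂⠂⠒⠂⠀⠀
⠀⠴⣿⣿⣾⠂⣿⠀⠀
⠀⠒⠂⠂⠂⣿⠂⠀⠀
⠀⠒⠒⣿⠒⠂⠒⠀⠀
⠀⠀⠴⣿⠴⠂⣿⠀⠀
⠀⠀⠀⠀⠀⠀⠀⠀⠀

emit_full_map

⣿⠒⠒⣿⠂⠂
⠂⠒⠂⠂⠒⠒
⠂⠂⠂⠂⠒⠂
⠴⣿⣿⣾⠂⣿
⠒⠂⠂⠂⣿⠂
⠒⠒⣿⠒⠂⠒
⠀⠴⣿⠴⠂⣿

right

⠀⠀⠀⠀⠀⠀⠀⠀⠀
⣿⠒⠒⣿⠂⠂⠀⠀⠀
⠂⠒⠂⠂⠒⠒⠒⠀⠀
⠂⠂⠂⠂⠒⠂⣿⠀⠀
⠴⣿⣿⠂⣾⣿⠴⠀⠀
⠒⠂⠂⠂⣿⠂⠿⠀⠀
⠒⠒⣿⠒⠂⠒⠂⠀⠀
⠀⠴⣿⠴⠂⣿⠀⠀⠀
⠀⠀⠀⠀⠀⠀⠀⠀⠀

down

⣿⠒⠒⣿⠂⠂⠀⠀⠀
⠂⠒⠂⠂⠒⠒⠒⠀⠀
⠂⠂⠂⠂⠒⠂⣿⠀⠀
⠴⣿⣿⠂⠂⣿⠴⠀⠀
⠒⠂⠂⠂⣾⠂⠿⠀⠀
⠒⠒⣿⠒⠂⠒⠂⠀⠀
⠀⠴⣿⠴⠂⣿⣿⠀⠀
⠀⠀⠀⠀⠀⠀⠀⠀⠀
⠀⠀⠀⠀⠀⠀⠀⠀⠀

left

⠀⣿⠒⠒⣿⠂⠂⠀⠀
⠀⠂⠒⠂⠂⠒⠒⠒⠀
⠀⠂⠂⠂⠂⠒⠂⣿⠀
⠀⠴⣿⣿⠂⠂⣿⠴⠀
⠀⠒⠂⠂⣾⣿⠂⠿⠀
⠀⠒⠒⣿⠒⠂⠒⠂⠀
⠀⠀⠴⣿⠴⠂⣿⣿⠀
⠀⠀⠀⠀⠀⠀⠀⠀⠀
⠀⠀⠀⠀⠀⠀⠀⠀⠀

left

⠀⠀⣿⠒⠒⣿⠂⠂⠀
⠀⠀⠂⠒⠂⠂⠒⠒⠒
⠀⠀⠂⠂⠂⠂⠒⠂⣿
⠀⠀⠴⣿⣿⠂⠂⣿⠴
⠀⠀⠒⠂⣾⠂⣿⠂⠿
⠀⠀⠒⠒⣿⠒⠂⠒⠂
⠀⠀⣿⠴⣿⠴⠂⣿⣿
⠀⠀⠀⠀⠀⠀⠀⠀⠀
⠀⠀⠀⠀⠀⠀⠀⠀⠀

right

⠀⣿⠒⠒⣿⠂⠂⠀⠀
⠀⠂⠒⠂⠂⠒⠒⠒⠀
⠀⠂⠂⠂⠂⠒⠂⣿⠀
⠀⠴⣿⣿⠂⠂⣿⠴⠀
⠀⠒⠂⠂⣾⣿⠂⠿⠀
⠀⠒⠒⣿⠒⠂⠒⠂⠀
⠀⣿⠴⣿⠴⠂⣿⣿⠀
⠀⠀⠀⠀⠀⠀⠀⠀⠀
⠀⠀⠀⠀⠀⠀⠀⠀⠀

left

⠀⠀⣿⠒⠒⣿⠂⠂⠀
⠀⠀⠂⠒⠂⠂⠒⠒⠒
⠀⠀⠂⠂⠂⠂⠒⠂⣿
⠀⠀⠴⣿⣿⠂⠂⣿⠴
⠀⠀⠒⠂⣾⠂⣿⠂⠿
⠀⠀⠒⠒⣿⠒⠂⠒⠂
⠀⠀⣿⠴⣿⠴⠂⣿⣿
⠀⠀⠀⠀⠀⠀⠀⠀⠀
⠀⠀⠀⠀⠀⠀⠀⠀⠀

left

⠀⠀⠀⣿⠒⠒⣿⠂⠂
⠀⠀⠀⠂⠒⠂⠂⠒⠒
⠀⠀⠂⠂⠂⠂⠂⠒⠂
⠀⠀⠂⠴⣿⣿⠂⠂⣿
⠀⠀⠒⠒⣾⠂⠂⣿⠂
⠀⠀⣿⠒⠒⣿⠒⠂⠒
⠀⠀⠴⣿⠴⣿⠴⠂⣿
⠀⠀⠀⠀⠀⠀⠀⠀⠀
⠀⠀⠀⠀⠀⠀⠀⠀⠀

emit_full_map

⠀⣿⠒⠒⣿⠂⠂⠀
⠀⠂⠒⠂⠂⠒⠒⠒
⠂⠂⠂⠂⠂⠒⠂⣿
⠂⠴⣿⣿⠂⠂⣿⠴
⠒⠒⣾⠂⠂⣿⠂⠿
⣿⠒⠒⣿⠒⠂⠒⠂
⠴⣿⠴⣿⠴⠂⣿⣿

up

⠀⠀⠀⠀⠀⠀⠀⠀⠀
⠀⠀⠀⣿⠒⠒⣿⠂⠂
⠀⠀⣿⠂⠒⠂⠂⠒⠒
⠀⠀⠂⠂⠂⠂⠂⠒⠂
⠀⠀⠂⠴⣾⣿⠂⠂⣿
⠀⠀⠒⠒⠂⠂⠂⣿⠂
⠀⠀⣿⠒⠒⣿⠒⠂⠒
⠀⠀⠴⣿⠴⣿⠴⠂⣿
⠀⠀⠀⠀⠀⠀⠀⠀⠀

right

⠀⠀⠀⠀⠀⠀⠀⠀⠀
⠀⠀⣿⠒⠒⣿⠂⠂⠀
⠀⣿⠂⠒⠂⠂⠒⠒⠒
⠀⠂⠂⠂⠂⠂⠒⠂⣿
⠀⠂⠴⣿⣾⠂⠂⣿⠴
⠀⠒⠒⠂⠂⠂⣿⠂⠿
⠀⣿⠒⠒⣿⠒⠂⠒⠂
⠀⠴⣿⠴⣿⠴⠂⣿⣿
⠀⠀⠀⠀⠀⠀⠀⠀⠀

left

⠀⠀⠀⠀⠀⠀⠀⠀⠀
⠀⠀⠀⣿⠒⠒⣿⠂⠂
⠀⠀⣿⠂⠒⠂⠂⠒⠒
⠀⠀⠂⠂⠂⠂⠂⠒⠂
⠀⠀⠂⠴⣾⣿⠂⠂⣿
⠀⠀⠒⠒⠂⠂⠂⣿⠂
⠀⠀⣿⠒⠒⣿⠒⠂⠒
⠀⠀⠴⣿⠴⣿⠴⠂⣿
⠀⠀⠀⠀⠀⠀⠀⠀⠀

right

⠀⠀⠀⠀⠀⠀⠀⠀⠀
⠀⠀⣿⠒⠒⣿⠂⠂⠀
⠀⣿⠂⠒⠂⠂⠒⠒⠒
⠀⠂⠂⠂⠂⠂⠒⠂⣿
⠀⠂⠴⣿⣾⠂⠂⣿⠴
⠀⠒⠒⠂⠂⠂⣿⠂⠿
⠀⣿⠒⠒⣿⠒⠂⠒⠂
⠀⠴⣿⠴⣿⠴⠂⣿⣿
⠀⠀⠀⠀⠀⠀⠀⠀⠀
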